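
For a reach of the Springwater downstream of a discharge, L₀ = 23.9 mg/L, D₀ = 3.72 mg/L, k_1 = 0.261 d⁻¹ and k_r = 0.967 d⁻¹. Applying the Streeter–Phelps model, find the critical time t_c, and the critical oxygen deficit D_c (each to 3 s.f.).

t_c ≈ 1.08 d; D_c ≈ 4.86 mg/L

With k_r/k_1 = 3.705 and 1 − D₀(k_r−k_1)/(k_1 L₀) = 0.5790,
t_c = ln(3.705 × 0.5790) / (0.967 − 0.261) = ln(2.145) / 0.7060 = 0.7632/0.7060 = 1.081 d.
L(t_c) = L₀ e^(−k_1 t_c) = 23.9 × 0.7542 = 18.02 mg/L, and at the critical point k_r D_c = k_1 L, so D_c = (0.261/0.967) × 18.02 = 4.865 mg/L.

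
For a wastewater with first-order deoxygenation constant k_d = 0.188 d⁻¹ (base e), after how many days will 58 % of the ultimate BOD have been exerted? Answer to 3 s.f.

y/L₀ = 1 − e^(−k_d t) = 0.58 ⇒ e^(−k_d t) = 0.420
t = −ln(0.420) / 0.188 = 0.8675 / 0.188 = 4.614 d.

t ≈ 4.61 d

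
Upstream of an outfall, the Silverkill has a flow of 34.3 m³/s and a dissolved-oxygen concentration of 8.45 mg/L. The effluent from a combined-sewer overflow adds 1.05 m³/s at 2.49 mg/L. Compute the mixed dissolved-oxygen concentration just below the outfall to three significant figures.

Flow-weighted mixing: C = (Q_r C_r + Q_w C_w)/(Q_r + Q_w)
= (34.3×8.45 + 1.05×2.49)/(34.3 + 1.05) = 292.4/35.35 = 8.273 mg/L.

8.27 mg/L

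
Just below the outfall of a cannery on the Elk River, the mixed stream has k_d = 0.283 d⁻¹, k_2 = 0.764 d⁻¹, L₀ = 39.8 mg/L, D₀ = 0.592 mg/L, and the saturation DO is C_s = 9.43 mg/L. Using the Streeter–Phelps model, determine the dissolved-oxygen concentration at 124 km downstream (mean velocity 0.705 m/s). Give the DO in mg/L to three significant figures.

DO ≈ 1.09 mg/L

Travel time t = x/v = 124 km / (0.705 m/s) = 124000 m / 0.705 m/s = 175900 s = 2.036 d.
k_d L₀/(k_2−k_d) = 0.283×39.8/(0.764−0.283) = 11.26/0.4810 = 23.42 mg/L.
e^(−k_d t) = e^(−0.283×2.036) = 0.5621; e^(−k_2 t) = e^(−0.764×2.036) = 0.2111.
D = 23.42 × (0.5621 − 0.2111) + 0.592 × 0.2111 = 8.218 + 0.1250 = 8.343 mg/L.
DO = C_s − D = 9.43 − 8.343 = 1.087 mg/L.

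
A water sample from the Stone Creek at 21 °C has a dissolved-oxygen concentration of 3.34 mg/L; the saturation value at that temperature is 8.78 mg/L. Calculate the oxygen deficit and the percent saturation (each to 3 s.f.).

D ≈ 5.44 mg/L; 38.0 % saturation

D = C_s − C = 8.78 − 3.34 = 5.44 mg/L.
% saturation = 3.34/8.78 × 100 = 38.0 %.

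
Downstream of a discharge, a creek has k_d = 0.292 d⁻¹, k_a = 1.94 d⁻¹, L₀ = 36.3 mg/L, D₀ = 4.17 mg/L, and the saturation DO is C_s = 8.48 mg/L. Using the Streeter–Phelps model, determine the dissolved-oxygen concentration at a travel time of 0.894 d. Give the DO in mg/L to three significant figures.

DO ≈ 3.93 mg/L

k_d L₀/(k_a−k_d) = 0.292×36.3/(1.94−0.292) = 10.60/1.648 = 6.432 mg/L.
e^(−k_d t) = e^(−0.292×0.8940) = 0.7702; e^(−k_a t) = e^(−1.94×0.8940) = 0.1765.
D = 6.432 × (0.7702 − 0.1765) + 4.17 × 0.1765 = 3.819 + 0.7361 = 4.555 mg/L.
DO = C_s − D = 8.48 − 4.555 = 3.925 mg/L.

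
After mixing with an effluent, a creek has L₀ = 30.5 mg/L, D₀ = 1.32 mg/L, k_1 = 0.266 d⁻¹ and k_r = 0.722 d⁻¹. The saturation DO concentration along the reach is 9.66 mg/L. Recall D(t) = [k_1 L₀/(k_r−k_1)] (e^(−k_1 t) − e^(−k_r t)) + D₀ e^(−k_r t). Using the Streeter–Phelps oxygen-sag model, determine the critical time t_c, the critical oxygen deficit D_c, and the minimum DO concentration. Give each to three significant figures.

t_c = [1/(k_r−k_1)] ln[(k_r/k_1)(1 − D₀(k_r−k_1)/(k_1 L₀))]
= [1/(0.722−0.266)] ln[(0.722/0.266)(1 − 1.32×0.4560/(0.266×30.5))]
= (1/0.4560) ln[2.714 × 0.9258] = 2.193 × ln(2.513) = 2.193 × 0.9214 = 2.021 d.
D_c = (k_1/k_r) L₀ e^(−k_1 t_c) = (0.266/0.722) × 30.5 × e^(−0.266×2.021) = 0.3684 × 30.5 × 0.5842 = 6.565 mg/L.
Minimum DO = C_s − D_c = 9.66 − 6.565 = 3.095 mg/L.

t_c ≈ 2.02 d; D_c ≈ 6.56 mg/L; min DO ≈ 3.10 mg/L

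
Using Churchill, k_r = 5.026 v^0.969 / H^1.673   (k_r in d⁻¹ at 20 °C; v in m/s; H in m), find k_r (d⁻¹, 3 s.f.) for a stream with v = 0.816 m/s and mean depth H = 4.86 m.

k_r = 5.026 × 0.816^0.969 / 4.86^1.673 = 5.026 × 0.8212 / 14.08 = 0.2930 d⁻¹.

k_r ≈ 0.293 d⁻¹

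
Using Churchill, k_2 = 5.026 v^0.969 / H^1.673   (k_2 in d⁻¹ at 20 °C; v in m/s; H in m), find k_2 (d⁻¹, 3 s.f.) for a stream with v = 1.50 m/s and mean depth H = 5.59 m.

k_2 ≈ 0.418 d⁻¹

k_2 = 5.026 × 1.50^0.969 / 5.59^1.673 = 5.026 × 1.481 / 17.80 = 0.4182 d⁻¹.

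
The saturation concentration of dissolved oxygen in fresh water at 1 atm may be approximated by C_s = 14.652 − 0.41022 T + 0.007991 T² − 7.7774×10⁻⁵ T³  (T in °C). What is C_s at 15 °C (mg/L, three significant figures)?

C_s ≈ 10.0 mg/L

C_s = 14.652 − 0.41022×15 + 0.007991×15² − 7.7774×10⁻⁵×15³ = 10.03 mg/L.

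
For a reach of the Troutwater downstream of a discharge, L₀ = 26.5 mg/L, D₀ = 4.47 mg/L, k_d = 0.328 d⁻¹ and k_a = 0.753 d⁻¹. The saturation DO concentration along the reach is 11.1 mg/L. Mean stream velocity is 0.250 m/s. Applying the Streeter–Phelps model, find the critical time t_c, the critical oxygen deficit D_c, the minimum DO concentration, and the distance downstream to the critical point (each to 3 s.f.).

t_c ≈ 1.38 d; D_c ≈ 7.35 mg/L; min DO ≈ 3.75 mg/L; x_c ≈ 29.7 km

t_c = [1/(k_a−k_d)] ln[(k_a/k_d)(1 − D₀(k_a−k_d)/(k_d L₀))]
= [1/(0.753−0.328)] ln[(0.753/0.328)(1 − 4.47×0.4250/(0.328×26.5))]
= (1/0.4250) ln[2.296 × 0.7814] = 2.353 × ln(1.794) = 2.353 × 0.5844 = 1.375 d.
D_c = (k_d/k_a) L₀ e^(−k_d t_c) = (0.328/0.753) × 26.5 × e^(−0.328×1.375) = 0.4356 × 26.5 × 0.6370 = 7.353 mg/L.
Minimum DO = C_s − D_c = 11.1 − 7.353 = 3.747 mg/L.
x_c = v t_c = 0.250 m/s × 1.375 d × 86400 s/d = 29700 m ≈ 29.7 km.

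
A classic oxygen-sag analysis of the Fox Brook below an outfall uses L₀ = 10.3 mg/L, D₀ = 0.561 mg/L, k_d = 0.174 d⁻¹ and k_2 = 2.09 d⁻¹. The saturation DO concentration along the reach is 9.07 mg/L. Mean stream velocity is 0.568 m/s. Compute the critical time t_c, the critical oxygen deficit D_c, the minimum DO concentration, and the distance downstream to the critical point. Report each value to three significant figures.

At the critical point dD/dt = 0, so k_d L₀ e^(−k_d t) = k_2 D. Substituting D(t) from the Streeter–Phelps equation and solving for t gives
t_c = ln[(k_2/k_d)(1 − D₀(k_2−k_d)/(k_d L₀))] / (k_2−k_d).
Here k_2−k_d = 1.916 d⁻¹ and 1 − D₀(k_2−k_d)/(k_d L₀) = 1 − 0.561×1.916/(0.174×10.3) = 0.4002, so
t_c = ln(12.01 × 0.4002) / 1.916 = 1.570 / 1.916 = 0.8195 d.
D_c = (k_d/k_2) L₀ e^(−k_d t_c) = (0.174/2.09) × 10.3 × e^(−0.174×0.8195) = 0.08325 × 10.3 × 0.8671 = 0.7436 mg/L.
Minimum DO = C_s − D_c = 9.07 − 0.7436 = 8.326 mg/L.
x_c = v t_c = 0.568 m/s × 0.8195 d × 86400 s/d = 40220 m ≈ 40.2 km.

t_c ≈ 0.820 d; D_c ≈ 0.744 mg/L; min DO ≈ 8.33 mg/L; x_c ≈ 40.2 km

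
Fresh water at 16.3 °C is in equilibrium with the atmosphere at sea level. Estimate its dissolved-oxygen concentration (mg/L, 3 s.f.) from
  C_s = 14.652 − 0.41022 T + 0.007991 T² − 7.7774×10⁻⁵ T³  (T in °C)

C_s ≈ 9.75 mg/L

C_s = 14.652 − 0.41022×16.3 + 0.007991×16.3² − 7.7774×10⁻⁵×16.3³ = 9.752 mg/L.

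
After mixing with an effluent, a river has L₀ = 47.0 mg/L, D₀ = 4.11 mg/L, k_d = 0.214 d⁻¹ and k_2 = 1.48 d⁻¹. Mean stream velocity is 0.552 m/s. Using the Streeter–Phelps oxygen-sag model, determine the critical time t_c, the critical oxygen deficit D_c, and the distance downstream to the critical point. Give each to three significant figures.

At the critical point dD/dt = 0, so k_d L₀ e^(−k_d t) = k_2 D. Substituting D(t) from the Streeter–Phelps equation and solving for t gives
t_c = ln[(k_2/k_d)(1 − D₀(k_2−k_d)/(k_d L₀))] / (k_2−k_d).
Here k_2−k_d = 1.266 d⁻¹ and 1 − D₀(k_2−k_d)/(k_d L₀) = 1 − 4.11×1.266/(0.214×47.0) = 0.4827, so
t_c = ln(6.916 × 0.4827) / 1.266 = 1.205 / 1.266 = 0.9521 d.
L(t_c) = L₀ e^(−k_d t_c) = 47.0 × 0.8157 = 38.34 mg/L, and at the critical point k_2 D_c = k_d L, so D_c = (0.214/1.48) × 38.34 = 5.543 mg/L.
x_c = v t_c = 0.552 m/s × 0.9521 d × 86400 s/d = 45410 m ≈ 45.4 km.

t_c ≈ 0.952 d; D_c ≈ 5.54 mg/L; x_c ≈ 45.4 km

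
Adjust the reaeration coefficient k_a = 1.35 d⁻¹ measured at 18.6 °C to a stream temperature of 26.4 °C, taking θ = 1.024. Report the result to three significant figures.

k_a ≈ 1.62 d⁻¹

k_a(T₂) = k_a(T₁) · θ^(T₂−T₁) = 1.35 × 1.024^(26.4−18.6)
= 1.35 × 1.024^7.80 = 1.35 × 1.203 = 1.624 d⁻¹.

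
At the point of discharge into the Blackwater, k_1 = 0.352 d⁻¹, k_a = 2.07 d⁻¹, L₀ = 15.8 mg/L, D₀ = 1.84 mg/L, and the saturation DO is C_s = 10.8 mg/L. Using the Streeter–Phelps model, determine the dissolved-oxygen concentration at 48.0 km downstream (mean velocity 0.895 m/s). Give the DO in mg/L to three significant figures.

DO ≈ 8.58 mg/L

Travel time t = x/v = 48.0 km / (0.895 m/s) = 48000 m / 0.895 m/s = 53630 s = 0.6207 d.
k_1 L₀/(k_a−k_1) = 0.352×15.8/(2.07−0.352) = 5.562/1.718 = 3.237 mg/L.
e^(−k_1 t) = e^(−0.352×0.6207) = 0.8037; e^(−k_a t) = e^(−2.07×0.6207) = 0.2767.
D = 3.237 × (0.8037 − 0.2767) + 1.84 × 0.2767 = 1.706 + 0.5091 = 2.215 mg/L.
DO = C_s − D = 10.8 − 2.215 = 8.585 mg/L.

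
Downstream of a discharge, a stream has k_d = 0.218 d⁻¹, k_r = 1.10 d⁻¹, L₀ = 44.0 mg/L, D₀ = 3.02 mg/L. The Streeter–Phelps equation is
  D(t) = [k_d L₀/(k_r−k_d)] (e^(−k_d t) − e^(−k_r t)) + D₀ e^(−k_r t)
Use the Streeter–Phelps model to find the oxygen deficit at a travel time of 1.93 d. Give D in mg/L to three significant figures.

k_d L₀/(k_r−k_d) = 0.218×44.0/(1.10−0.218) = 9.592/0.8820 = 10.88 mg/L.
e^(−k_d t) = e^(−0.218×1.930) = 0.6566; e^(−k_r t) = e^(−1.10×1.930) = 0.1197.
D = 10.88 × (0.6566 − 0.1197) + 3.02 × 0.1197 = 5.839 + 0.3614 = 6.200 mg/L.

D ≈ 6.20 mg/L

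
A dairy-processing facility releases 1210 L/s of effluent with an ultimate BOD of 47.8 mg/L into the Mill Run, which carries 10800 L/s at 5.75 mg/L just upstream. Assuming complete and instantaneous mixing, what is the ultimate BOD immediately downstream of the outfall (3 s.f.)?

Flow-weighted mixing: C = (Q_r C_r + Q_w C_w)/(Q_r + Q_w)
= (10800×5.75 + 1210×47.8)/(10800 + 1210) = 119900/12010 = 9.987 mg/L.

9.99 mg/L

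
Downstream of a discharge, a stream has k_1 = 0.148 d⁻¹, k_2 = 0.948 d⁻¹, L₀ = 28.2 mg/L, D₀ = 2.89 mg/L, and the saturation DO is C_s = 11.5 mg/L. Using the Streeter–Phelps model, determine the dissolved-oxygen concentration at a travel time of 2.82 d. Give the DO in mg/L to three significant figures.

DO ≈ 8.22 mg/L

k_1 L₀/(k_2−k_1) = 0.148×28.2/(0.948−0.148) = 4.174/0.8000 = 5.217 mg/L.
e^(−k_1 t) = e^(−0.148×2.820) = 0.6588; e^(−k_2 t) = e^(−0.948×2.820) = 0.06902.
D = 5.217 × (0.6588 − 0.06902) + 2.89 × 0.06902 = 3.077 + 0.1995 = 3.276 mg/L.
DO = C_s − D = 11.5 − 3.276 = 8.224 mg/L.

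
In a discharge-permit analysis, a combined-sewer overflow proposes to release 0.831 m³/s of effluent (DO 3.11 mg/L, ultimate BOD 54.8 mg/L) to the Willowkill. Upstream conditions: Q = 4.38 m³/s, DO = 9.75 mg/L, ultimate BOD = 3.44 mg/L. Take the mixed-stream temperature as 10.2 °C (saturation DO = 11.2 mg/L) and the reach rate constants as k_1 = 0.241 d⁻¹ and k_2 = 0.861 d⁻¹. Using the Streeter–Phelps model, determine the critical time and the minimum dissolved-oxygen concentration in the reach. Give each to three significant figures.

Mixed DO = (4.38×9.75 + 0.831×3.11)/(4.38+0.831) = 45.29/5.211 = 8.691 mg/L.
Mixed L₀ = (4.38×3.44 + 0.831×54.8)/(5.211) = 60.61/5.211 = 11.63 mg/L.
Initial deficit D₀ = C_s − DO₀ = 11.2 − 8.691 = 2.509 mg/L.
t_c = (1/0.6200) ln[(0.861/0.241)(1 − 2.509×0.6200/(0.241×11.63))] = 1.613 × ln(1.590) = 0.7479 d.
D_c = (0.241/0.861) × 11.63 × e^(−0.241×0.7479) = 0.2799 × 11.63 × 0.8351 = 2.718 mg/L.
Minimum DO = 11.2 − 2.718 = 8.482 mg/L.

t_c ≈ 0.748 d; minimum DO ≈ 8.48 mg/L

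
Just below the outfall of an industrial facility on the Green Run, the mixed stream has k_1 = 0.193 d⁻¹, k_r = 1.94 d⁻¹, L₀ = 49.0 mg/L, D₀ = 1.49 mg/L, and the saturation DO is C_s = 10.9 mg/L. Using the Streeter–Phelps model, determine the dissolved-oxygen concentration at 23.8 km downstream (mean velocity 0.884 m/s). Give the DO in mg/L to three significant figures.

DO ≈ 7.95 mg/L

Travel time t = x/v = 23.8 km / (0.884 m/s) = 23800 m / 0.884 m/s = 26920 s = 0.3116 d.
k_1 L₀/(k_r−k_1) = 0.193×49.0/(1.94−0.193) = 9.457/1.747 = 5.413 mg/L.
e^(−k_1 t) = e^(−0.193×0.3116) = 0.9416; e^(−k_r t) = e^(−1.94×0.3116) = 0.5463.
D = 5.413 × (0.9416 − 0.5463) + 1.49 × 0.5463 = 2.140 + 0.8140 = 2.954 mg/L.
DO = C_s − D = 10.9 − 2.954 = 7.946 mg/L.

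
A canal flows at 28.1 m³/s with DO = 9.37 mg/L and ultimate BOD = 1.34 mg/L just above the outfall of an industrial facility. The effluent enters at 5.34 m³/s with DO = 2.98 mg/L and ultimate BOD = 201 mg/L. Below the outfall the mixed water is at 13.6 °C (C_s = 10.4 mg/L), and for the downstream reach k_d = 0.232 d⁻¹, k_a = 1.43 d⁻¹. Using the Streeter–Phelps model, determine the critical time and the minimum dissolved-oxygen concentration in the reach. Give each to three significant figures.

Mixed DO = (28.1×9.37 + 5.34×2.98)/(28.1+5.34) = 279.2/33.44 = 8.350 mg/L.
Mixed L₀ = (28.1×1.34 + 5.34×201)/(33.44) = 1111/33.44 = 33.22 mg/L.
Initial deficit D₀ = C_s − DO₀ = 10.4 − 8.350 = 2.050 mg/L.
t_c = (1/1.198) ln[(1.43/0.232)(1 − 2.050×1.198/(0.232×33.22))] = 0.8347 × ln(4.199) = 1.198 d.
D_c = (0.232/1.43) × 33.22 × e^(−0.232×1.198) = 0.1622 × 33.22 × 0.7574 = 4.082 mg/L.
Minimum DO = 10.4 − 4.082 = 6.318 mg/L.

t_c ≈ 1.20 d; minimum DO ≈ 6.32 mg/L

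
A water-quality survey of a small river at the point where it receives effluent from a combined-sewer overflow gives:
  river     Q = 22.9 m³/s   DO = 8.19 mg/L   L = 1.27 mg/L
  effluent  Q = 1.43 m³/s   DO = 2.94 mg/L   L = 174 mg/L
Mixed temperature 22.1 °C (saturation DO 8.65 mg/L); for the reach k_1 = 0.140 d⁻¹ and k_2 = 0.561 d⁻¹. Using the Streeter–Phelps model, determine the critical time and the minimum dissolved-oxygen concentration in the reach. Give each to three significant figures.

Mixed DO = (22.9×8.19 + 1.43×2.94)/(22.9+1.43) = 191.8/24.33 = 7.881 mg/L.
Mixed L₀ = (22.9×1.27 + 1.43×174)/(24.33) = 277.9/24.33 = 11.42 mg/L.
Initial deficit D₀ = C_s − DO₀ = 8.65 − 7.881 = 0.7686 mg/L.
t_c = (1/0.4210) ln[(0.561/0.140)(1 − 0.7686×0.4210/(0.140×11.42))] = 2.375 × ln(3.196) = 2.760 d.
D_c = (0.140/0.561) × 11.42 × e^(−0.140×2.760) = 0.2496 × 11.42 × 0.6795 = 1.937 mg/L.
Minimum DO = 8.65 − 1.937 = 6.713 mg/L.

t_c ≈ 2.76 d; minimum DO ≈ 6.71 mg/L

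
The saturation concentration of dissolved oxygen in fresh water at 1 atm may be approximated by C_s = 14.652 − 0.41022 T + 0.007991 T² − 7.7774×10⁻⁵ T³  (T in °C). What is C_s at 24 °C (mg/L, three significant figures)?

C_s ≈ 8.33 mg/L

C_s = 14.652 − 0.41022×24 + 0.007991×24² − 7.7774×10⁻⁵×24³ = 8.334 mg/L.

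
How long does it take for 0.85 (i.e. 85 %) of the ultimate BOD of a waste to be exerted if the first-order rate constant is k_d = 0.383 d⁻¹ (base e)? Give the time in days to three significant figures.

t ≈ 4.95 d

y/L₀ = 1 − e^(−k_d t) = 0.85 ⇒ e^(−k_d t) = 0.150
t = −ln(0.150) / 0.383 = 1.897 / 0.383 = 4.953 d.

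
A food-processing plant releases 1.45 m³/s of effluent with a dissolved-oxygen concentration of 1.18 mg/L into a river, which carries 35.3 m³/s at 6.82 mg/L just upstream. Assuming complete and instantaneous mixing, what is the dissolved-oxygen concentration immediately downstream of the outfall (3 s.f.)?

Flow-weighted mixing: C = (Q_r C_r + Q_w C_w)/(Q_r + Q_w)
= (35.3×6.82 + 1.45×1.18)/(35.3 + 1.45) = 242.5/36.75 = 6.597 mg/L.

6.60 mg/L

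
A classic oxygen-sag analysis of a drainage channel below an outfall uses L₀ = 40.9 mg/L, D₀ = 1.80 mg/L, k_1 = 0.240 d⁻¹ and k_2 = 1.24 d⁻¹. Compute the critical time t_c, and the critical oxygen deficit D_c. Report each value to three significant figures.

At the critical point dD/dt = 0, so k_1 L₀ e^(−k_1 t) = k_2 D. Substituting D(t) from the Streeter–Phelps equation and solving for t gives
t_c = ln[(k_2/k_1)(1 − D₀(k_2−k_1)/(k_1 L₀))] / (k_2−k_1).
Here k_2−k_1 = 1.000 d⁻¹ and 1 − D₀(k_2−k_1)/(k_1 L₀) = 1 − 1.80×1.000/(0.240×40.9) = 0.8166, so
t_c = ln(5.167 × 0.8166) / 1.000 = 1.440 / 1.000 = 1.440 d.
L(t_c) = L₀ e^(−k_1 t_c) = 40.9 × 0.7079 = 28.95 mg/L, and at the critical point k_2 D_c = k_1 L, so D_c = (0.240/1.24) × 28.95 = 5.603 mg/L.

t_c ≈ 1.44 d; D_c ≈ 5.60 mg/L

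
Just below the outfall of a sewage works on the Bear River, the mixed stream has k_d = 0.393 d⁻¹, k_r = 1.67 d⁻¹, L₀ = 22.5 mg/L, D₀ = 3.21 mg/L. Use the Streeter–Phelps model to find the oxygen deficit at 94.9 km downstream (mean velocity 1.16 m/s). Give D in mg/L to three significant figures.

Travel time t = x/v = 94.9 km / (1.16 m/s) = 94900 m / 1.16 m/s = 81810 s = 0.9469 d.
k_d L₀/(k_r−k_d) = 0.393×22.5/(1.67−0.393) = 8.843/1.277 = 6.924 mg/L.
e^(−k_d t) = e^(−0.393×0.9469) = 0.6893; e^(−k_r t) = e^(−1.67×0.9469) = 0.2057.
D = 6.924 × (0.6893 − 0.2057) + 3.21 × 0.2057 = 3.348 + 0.6603 = 4.009 mg/L.

D ≈ 4.01 mg/L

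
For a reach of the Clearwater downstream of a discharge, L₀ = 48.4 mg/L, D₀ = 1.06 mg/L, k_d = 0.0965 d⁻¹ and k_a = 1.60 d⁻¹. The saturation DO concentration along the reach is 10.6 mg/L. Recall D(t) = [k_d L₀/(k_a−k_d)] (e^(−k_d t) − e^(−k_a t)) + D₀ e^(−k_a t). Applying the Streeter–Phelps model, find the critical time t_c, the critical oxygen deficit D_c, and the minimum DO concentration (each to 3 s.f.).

t_c ≈ 1.59 d; D_c ≈ 2.50 mg/L; min DO ≈ 8.10 mg/L

With k_a/k_d = 16.58 and 1 − D₀(k_a−k_d)/(k_d L₀) = 0.6588,
t_c = ln(16.58 × 0.6588) / (1.60 − 0.0965) = ln(10.92) / 1.504 = 2.391/1.504 = 1.590 d.
D_c = (k_d/k_a) L₀ e^(−k_d t_c) = (0.0965/1.60) × 48.4 × e^(−0.0965×1.590) = 0.06031 × 48.4 × 0.8577 = 2.504 mg/L.
Minimum DO = C_s − D_c = 10.6 − 2.504 = 8.096 mg/L.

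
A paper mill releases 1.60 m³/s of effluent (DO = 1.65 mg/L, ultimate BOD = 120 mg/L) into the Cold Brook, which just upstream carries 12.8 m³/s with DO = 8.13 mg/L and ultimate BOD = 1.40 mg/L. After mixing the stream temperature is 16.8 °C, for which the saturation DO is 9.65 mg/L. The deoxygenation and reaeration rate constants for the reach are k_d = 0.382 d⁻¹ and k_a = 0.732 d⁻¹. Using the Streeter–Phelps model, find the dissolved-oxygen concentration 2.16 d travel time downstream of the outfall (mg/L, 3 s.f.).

Mixed DO = (12.8×8.13 + 1.60×1.65)/(12.8+1.60) = 106.7/14.40 = 7.410 mg/L.
Mixed L₀ = (12.8×1.40 + 1.60×120)/(14.40) = 209.9/14.40 = 14.58 mg/L.
Initial deficit D₀ = C_s − DO₀ = 9.65 − 7.410 = 2.240 mg/L.
D(2.16) = [0.382×14.58/(0.732−0.382)](e^(−0.382×2.16) − e^(−0.732×2.16)) + 2.240 e^(−0.732×2.16)
= 15.91 × (0.4382 − 0.2057) + 2.240 × 0.2057 = 4.159 mg/L.
DO = 9.65 − 4.159 = 5.491 mg/L.

DO ≈ 5.49 mg/L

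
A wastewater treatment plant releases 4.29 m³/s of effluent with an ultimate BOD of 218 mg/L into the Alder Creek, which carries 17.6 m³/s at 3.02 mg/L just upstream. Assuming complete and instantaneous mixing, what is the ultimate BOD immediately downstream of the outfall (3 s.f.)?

45.2 mg/L

Flow-weighted mixing: C = (Q_r C_r + Q_w C_w)/(Q_r + Q_w)
= (17.6×3.02 + 4.29×218)/(17.6 + 4.29) = 988.4/21.89 = 45.15 mg/L.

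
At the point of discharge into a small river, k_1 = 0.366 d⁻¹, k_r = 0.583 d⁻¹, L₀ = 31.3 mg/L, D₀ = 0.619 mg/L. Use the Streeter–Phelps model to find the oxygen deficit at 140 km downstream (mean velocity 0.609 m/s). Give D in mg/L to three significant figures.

Travel time t = x/v = 140 km / (0.609 m/s) = 140000 m / 0.609 m/s = 229900 s = 2.661 d.
k_1 L₀/(k_r−k_1) = 0.366×31.3/(0.583−0.366) = 11.46/0.2170 = 52.79 mg/L.
e^(−k_1 t) = e^(−0.366×2.661) = 0.3776; e^(−k_r t) = e^(−0.583×2.661) = 0.2120.
D = 52.79 × (0.3776 − 0.2120) + 0.619 × 0.2120 = 8.745 + 0.1312 = 8.876 mg/L.

D ≈ 8.88 mg/L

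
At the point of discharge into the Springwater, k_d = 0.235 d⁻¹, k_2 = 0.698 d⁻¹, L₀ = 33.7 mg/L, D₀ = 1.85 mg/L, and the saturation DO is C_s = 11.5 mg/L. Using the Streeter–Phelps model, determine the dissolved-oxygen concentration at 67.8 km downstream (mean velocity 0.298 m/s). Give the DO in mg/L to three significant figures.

DO ≈ 4.72 mg/L

Travel time t = x/v = 67.8 km / (0.298 m/s) = 67800 m / 0.298 m/s = 227500 s = 2.633 d.
k_d L₀/(k_2−k_d) = 0.235×33.7/(0.698−0.235) = 7.920/0.4630 = 17.10 mg/L.
e^(−k_d t) = e^(−0.235×2.633) = 0.5386; e^(−k_2 t) = e^(−0.698×2.633) = 0.1591.
D = 17.10 × (0.5386 − 0.1591) + 1.85 × 0.1591 = 6.490 + 0.2944 = 6.785 mg/L.
DO = C_s − D = 11.5 − 6.785 = 4.715 mg/L.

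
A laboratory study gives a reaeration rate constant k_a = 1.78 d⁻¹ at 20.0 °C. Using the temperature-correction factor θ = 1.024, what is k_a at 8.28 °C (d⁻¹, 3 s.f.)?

k_a ≈ 1.35 d⁻¹

k_a(T₂) = k_a(T₁) · θ^(T₂−T₁) = 1.78 × 1.024^(8.28−20.0)
= 1.78 × 1.024^-11.7 = 1.78 × 0.7573 = 1.348 d⁻¹.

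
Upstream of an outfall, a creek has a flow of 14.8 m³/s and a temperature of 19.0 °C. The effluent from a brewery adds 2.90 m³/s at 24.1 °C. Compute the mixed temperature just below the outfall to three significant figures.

Flow-weighted mixing: C = (Q_r C_r + Q_w C_w)/(Q_r + Q_w)
= (14.8×19.0 + 2.90×24.1)/(14.8 + 2.90) = 351.1/17.70 = 19.84 °C.

19.8 °C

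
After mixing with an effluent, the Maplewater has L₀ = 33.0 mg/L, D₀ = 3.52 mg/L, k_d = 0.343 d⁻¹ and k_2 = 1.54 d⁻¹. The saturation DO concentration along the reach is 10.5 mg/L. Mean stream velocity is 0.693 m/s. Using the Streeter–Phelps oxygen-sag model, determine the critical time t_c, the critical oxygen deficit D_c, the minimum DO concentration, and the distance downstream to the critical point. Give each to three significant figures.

t_c ≈ 0.866 d; D_c ≈ 5.46 mg/L; min DO ≈ 5.04 mg/L; x_c ≈ 51.8 km

With k_2/k_d = 4.490 and 1 − D₀(k_2−k_d)/(k_d L₀) = 0.6278,
t_c = ln(4.490 × 0.6278) / (1.54 − 0.343) = ln(2.818) / 1.197 = 1.036/1.197 = 0.8657 d.
D_c = (k_d/k_2) L₀ e^(−k_d t_c) = (0.343/1.54) × 33.0 × e^(−0.343×0.8657) = 0.2227 × 33.0 × 0.7431 = 5.462 mg/L.
Minimum DO = C_s − D_c = 10.5 − 5.462 = 5.038 mg/L.
x_c = v t_c = 0.693 m/s × 0.8657 d × 86400 s/d = 51830 m ≈ 51.8 km.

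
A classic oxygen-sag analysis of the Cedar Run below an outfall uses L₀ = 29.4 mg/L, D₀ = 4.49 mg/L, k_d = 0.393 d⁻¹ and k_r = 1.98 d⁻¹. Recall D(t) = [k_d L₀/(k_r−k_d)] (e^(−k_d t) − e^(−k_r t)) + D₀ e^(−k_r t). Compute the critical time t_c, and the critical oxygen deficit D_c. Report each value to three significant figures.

t_c ≈ 0.415 d; D_c ≈ 4.96 mg/L

With k_r/k_d = 5.038 and 1 − D₀(k_r−k_d)/(k_d L₀) = 0.3833,
t_c = ln(5.038 × 0.3833) / (1.98 − 0.393) = ln(1.931) / 1.587 = 0.6581/1.587 = 0.4147 d.
L(t_c) = L₀ e^(−k_d t_c) = 29.4 × 0.8496 = 24.98 mg/L, and at the critical point k_r D_c = k_d L, so D_c = (0.393/1.98) × 24.98 = 4.958 mg/L.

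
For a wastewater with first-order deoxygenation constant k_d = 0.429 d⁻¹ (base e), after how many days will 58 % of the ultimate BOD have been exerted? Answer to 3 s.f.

t ≈ 2.02 d

y/L₀ = 1 − e^(−k_d t) = 0.58 ⇒ e^(−k_d t) = 0.420
t = −ln(0.420) / 0.429 = 0.8675 / 0.429 = 2.022 d.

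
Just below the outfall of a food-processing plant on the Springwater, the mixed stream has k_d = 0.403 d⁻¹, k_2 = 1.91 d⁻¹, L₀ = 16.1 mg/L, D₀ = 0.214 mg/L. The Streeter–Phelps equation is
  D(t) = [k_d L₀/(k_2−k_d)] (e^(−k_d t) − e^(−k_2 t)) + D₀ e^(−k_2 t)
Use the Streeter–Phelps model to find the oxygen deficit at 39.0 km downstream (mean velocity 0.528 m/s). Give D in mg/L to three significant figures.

Travel time t = x/v = 39.0 km / (0.528 m/s) = 39000 m / 0.528 m/s = 73860 s = 0.8549 d.
k_d L₀/(k_2−k_d) = 0.403×16.1/(1.91−0.403) = 6.488/1.507 = 4.305 mg/L.
e^(−k_d t) = e^(−0.403×0.8549) = 0.7086; e^(−k_2 t) = e^(−1.91×0.8549) = 0.1954.
D = 4.305 × (0.7086 − 0.1954) + 0.214 × 0.1954 = 2.209 + 0.04181 = 2.251 mg/L.

D ≈ 2.25 mg/L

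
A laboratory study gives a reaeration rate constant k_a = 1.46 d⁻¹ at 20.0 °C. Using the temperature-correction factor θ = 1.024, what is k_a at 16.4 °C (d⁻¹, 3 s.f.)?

k_a ≈ 1.34 d⁻¹

k_a(T₂) = k_a(T₁) · θ^(T₂−T₁) = 1.46 × 1.024^(16.4−20.0)
= 1.46 × 1.024^-3.60 = 1.46 × 0.9182 = 1.341 d⁻¹.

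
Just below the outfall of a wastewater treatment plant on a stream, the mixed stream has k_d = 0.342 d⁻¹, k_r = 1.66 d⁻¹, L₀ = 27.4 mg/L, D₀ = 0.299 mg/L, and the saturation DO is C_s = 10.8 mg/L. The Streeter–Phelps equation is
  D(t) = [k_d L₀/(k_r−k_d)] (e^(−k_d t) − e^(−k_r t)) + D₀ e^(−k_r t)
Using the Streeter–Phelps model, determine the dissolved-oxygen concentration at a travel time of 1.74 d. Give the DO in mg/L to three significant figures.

k_d L₀/(k_r−k_d) = 0.342×27.4/(1.66−0.342) = 9.371/1.318 = 7.110 mg/L.
e^(−k_d t) = e^(−0.342×1.740) = 0.5515; e^(−k_r t) = e^(−1.66×1.740) = 0.05567.
D = 7.110 × (0.5515 − 0.05567) + 0.299 × 0.05567 = 3.525 + 0.01664 = 3.542 mg/L.
DO = C_s − D = 10.8 − 3.542 = 7.258 mg/L.

DO ≈ 7.26 mg/L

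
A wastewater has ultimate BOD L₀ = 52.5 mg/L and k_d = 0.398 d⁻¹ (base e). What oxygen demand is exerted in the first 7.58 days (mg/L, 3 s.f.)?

y ≈ 49.9 mg/L

y_t = L₀(1 − e^(−k_d t)) = 52.5 × (1 − e^(−0.398×7.58))
= 52.5 × (1 − 0.04896) = 52.5 × 0.9510 = 49.93 mg/L.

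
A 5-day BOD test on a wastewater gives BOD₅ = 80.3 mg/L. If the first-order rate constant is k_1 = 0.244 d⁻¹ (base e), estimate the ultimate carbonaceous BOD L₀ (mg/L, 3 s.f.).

L₀ ≈ 114 mg/L

BOD₅ = L₀(1 − e^(−5k_1)) ⇒ L₀ = BOD₅ / (1 − e^(−5×0.244))
= 80.3 / (1 − 0.2952) = 80.3 / 0.7048 = 113.9 mg/L.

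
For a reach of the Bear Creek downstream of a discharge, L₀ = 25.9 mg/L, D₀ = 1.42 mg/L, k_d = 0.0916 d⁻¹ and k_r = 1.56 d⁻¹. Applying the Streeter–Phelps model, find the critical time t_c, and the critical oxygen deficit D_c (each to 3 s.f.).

With k_r/k_d = 17.03 and 1 − D₀(k_r−k_d)/(k_d L₀) = 0.1211,
t_c = ln(17.03 × 0.1211) / (1.56 − 0.0916) = ln(2.062) / 1.468 = 0.7239/1.468 = 0.4930 d.
L(t_c) = L₀ e^(−k_d t_c) = 25.9 × 0.9558 = 24.76 mg/L, and at the critical point k_r D_c = k_d L, so D_c = (0.0916/1.56) × 24.76 = 1.454 mg/L.

t_c ≈ 0.493 d; D_c ≈ 1.45 mg/L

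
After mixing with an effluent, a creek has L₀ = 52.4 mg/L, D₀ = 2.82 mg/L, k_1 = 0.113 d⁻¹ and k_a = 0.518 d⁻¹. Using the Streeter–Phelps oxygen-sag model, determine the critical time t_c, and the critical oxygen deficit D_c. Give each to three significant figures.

t_c = [1/(k_a−k_1)] ln[(k_a/k_1)(1 − D₀(k_a−k_1)/(k_1 L₀))]
= [1/(0.518−0.113)] ln[(0.518/0.113)(1 − 2.82×0.4050/(0.113×52.4))]
= (1/0.4050) ln[4.584 × 0.8071] = 2.469 × ln(3.700) = 2.469 × 1.308 = 3.230 d.
D_c = (k_1/k_a) L₀ e^(−k_1 t_c) = (0.113/0.518) × 52.4 × e^(−0.113×3.230) = 0.2181 × 52.4 × 0.6942 = 7.935 mg/L.

t_c ≈ 3.23 d; D_c ≈ 7.94 mg/L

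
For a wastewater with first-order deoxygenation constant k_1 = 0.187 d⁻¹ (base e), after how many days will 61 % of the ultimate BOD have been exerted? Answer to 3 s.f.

t ≈ 5.04 d

y/L₀ = 1 − e^(−k_1 t) = 0.61 ⇒ e^(−k_1 t) = 0.390
t = −ln(0.390) / 0.187 = 0.9416 / 0.187 = 5.035 d.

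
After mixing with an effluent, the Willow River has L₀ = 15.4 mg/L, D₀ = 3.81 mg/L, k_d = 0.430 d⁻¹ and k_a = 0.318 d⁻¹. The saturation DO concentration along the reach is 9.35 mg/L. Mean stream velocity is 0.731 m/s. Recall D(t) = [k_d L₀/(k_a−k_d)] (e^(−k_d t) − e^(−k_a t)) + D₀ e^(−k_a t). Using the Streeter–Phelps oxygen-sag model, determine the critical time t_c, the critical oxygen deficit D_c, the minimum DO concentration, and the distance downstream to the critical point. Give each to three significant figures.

t_c ≈ 2.14 d; D_c ≈ 8.31 mg/L; min DO ≈ 1.04 mg/L; x_c ≈ 135 km

With k_a/k_d = 0.7395 and 1 − D₀(k_a−k_d)/(k_d L₀) = 1.064,
t_c = ln(0.7395 × 1.064) / (0.318 − 0.430) = ln(0.7872) / -0.1120 = -0.2393/-0.1120 = 2.136 d.
D_c = (k_d/k_a) L₀ e^(−k_d t_c) = (0.430/0.318) × 15.4 × e^(−0.430×2.136) = 1.352 × 15.4 × 0.3990 = 8.310 mg/L.
Minimum DO = C_s − D_c = 9.35 − 8.310 = 1.040 mg/L.
x_c = v t_c = 0.731 m/s × 2.136 d × 86400 s/d = 134900 m ≈ 135 km.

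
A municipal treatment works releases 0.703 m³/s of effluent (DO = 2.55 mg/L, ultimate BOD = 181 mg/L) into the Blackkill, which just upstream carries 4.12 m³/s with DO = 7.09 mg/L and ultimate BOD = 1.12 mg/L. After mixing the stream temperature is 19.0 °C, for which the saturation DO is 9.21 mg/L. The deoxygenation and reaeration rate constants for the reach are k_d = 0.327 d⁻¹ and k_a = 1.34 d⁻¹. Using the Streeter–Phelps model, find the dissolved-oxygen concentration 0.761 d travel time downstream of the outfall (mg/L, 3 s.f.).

Mixed DO = (4.12×7.09 + 0.703×2.55)/(4.12+0.703) = 31.00/4.823 = 6.428 mg/L.
Mixed L₀ = (4.12×1.12 + 0.703×181)/(4.823) = 131.9/4.823 = 27.34 mg/L.
Initial deficit D₀ = C_s − DO₀ = 9.21 − 6.428 = 2.782 mg/L.
D(0.761) = [0.327×27.34/(1.34−0.327)](e^(−0.327×0.761) − e^(−1.34×0.761)) + 2.782 e^(−1.34×0.761)
= 8.825 × (0.7797 − 0.3607) + 2.782 × 0.3607 = 4.701 mg/L.
DO = 9.21 − 4.701 = 4.509 mg/L.

DO ≈ 4.51 mg/L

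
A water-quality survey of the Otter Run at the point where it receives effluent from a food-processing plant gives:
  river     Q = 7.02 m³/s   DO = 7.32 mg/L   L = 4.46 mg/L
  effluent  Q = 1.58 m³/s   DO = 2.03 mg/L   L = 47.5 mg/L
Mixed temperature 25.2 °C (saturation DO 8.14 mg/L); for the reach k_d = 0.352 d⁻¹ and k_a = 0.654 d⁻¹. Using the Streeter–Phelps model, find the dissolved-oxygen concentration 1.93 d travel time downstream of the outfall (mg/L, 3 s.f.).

DO ≈ 4.41 mg/L

Mixed DO = (7.02×7.32 + 1.58×2.03)/(7.02+1.58) = 54.59/8.600 = 6.348 mg/L.
Mixed L₀ = (7.02×4.46 + 1.58×47.5)/(8.600) = 106.4/8.600 = 12.37 mg/L.
Initial deficit D₀ = C_s − DO₀ = 8.14 − 6.348 = 1.792 mg/L.
D(1.93) = [0.352×12.37/(0.654−0.352)](e^(−0.352×1.93) − e^(−0.654×1.93)) + 1.792 e^(−0.654×1.93)
= 14.41 × (0.5069 − 0.2830) + 1.792 × 0.2830 = 3.735 mg/L.
DO = 8.14 − 3.735 = 4.405 mg/L.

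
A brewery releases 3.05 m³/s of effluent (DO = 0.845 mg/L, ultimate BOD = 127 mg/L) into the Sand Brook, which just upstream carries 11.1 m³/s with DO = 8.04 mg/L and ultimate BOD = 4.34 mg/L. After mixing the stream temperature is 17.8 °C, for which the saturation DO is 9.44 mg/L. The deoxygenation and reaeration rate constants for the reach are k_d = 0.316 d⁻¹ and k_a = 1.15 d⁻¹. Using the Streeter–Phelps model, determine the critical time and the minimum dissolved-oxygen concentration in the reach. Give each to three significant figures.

Mixed DO = (11.1×8.04 + 3.05×0.845)/(11.1+3.05) = 91.82/14.15 = 6.489 mg/L.
Mixed L₀ = (11.1×4.34 + 3.05×127)/(14.15) = 435.5/14.15 = 30.78 mg/L.
Initial deficit D₀ = C_s − DO₀ = 9.44 − 6.489 = 2.951 mg/L.
t_c = (1/0.8340) ln[(1.15/0.316)(1 − 2.951×0.8340/(0.316×30.78))] = 1.199 × ln(2.718) = 1.199 d.
D_c = (0.316/1.15) × 30.78 × e^(−0.316×1.199) = 0.2748 × 30.78 × 0.6846 = 5.790 mg/L.
Minimum DO = 9.44 − 5.790 = 3.650 mg/L.

t_c ≈ 1.20 d; minimum DO ≈ 3.65 mg/L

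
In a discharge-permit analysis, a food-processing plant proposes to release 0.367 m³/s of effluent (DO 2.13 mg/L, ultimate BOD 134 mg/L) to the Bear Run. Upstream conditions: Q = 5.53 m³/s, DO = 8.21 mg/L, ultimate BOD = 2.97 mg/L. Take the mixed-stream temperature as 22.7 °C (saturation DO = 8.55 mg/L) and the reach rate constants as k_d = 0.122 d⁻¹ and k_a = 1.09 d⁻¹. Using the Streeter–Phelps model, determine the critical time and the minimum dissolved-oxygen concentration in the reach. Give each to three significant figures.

Mixed DO = (5.53×8.21 + 0.367×2.13)/(5.53+0.367) = 46.18/5.897 = 7.832 mg/L.
Mixed L₀ = (5.53×2.97 + 0.367×134)/(5.897) = 65.60/5.897 = 11.12 mg/L.
Initial deficit D₀ = C_s − DO₀ = 8.55 − 7.832 = 0.7184 mg/L.
t_c = (1/0.9680) ln[(1.09/0.122)(1 − 0.7184×0.9680/(0.122×11.12))] = 1.033 × ln(4.357) = 1.520 d.
D_c = (0.122/1.09) × 11.12 × e^(−0.122×1.520) = 0.1119 × 11.12 × 0.8307 = 1.034 mg/L.
Minimum DO = 8.55 − 1.034 = 7.516 mg/L.

t_c ≈ 1.52 d; minimum DO ≈ 7.52 mg/L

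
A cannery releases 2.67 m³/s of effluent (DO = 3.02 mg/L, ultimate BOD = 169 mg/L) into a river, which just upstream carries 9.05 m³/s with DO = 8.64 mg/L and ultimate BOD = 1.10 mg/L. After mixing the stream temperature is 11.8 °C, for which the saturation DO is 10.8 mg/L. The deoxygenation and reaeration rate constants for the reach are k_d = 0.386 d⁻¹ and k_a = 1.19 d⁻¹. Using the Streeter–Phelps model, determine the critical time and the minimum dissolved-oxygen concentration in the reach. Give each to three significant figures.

Mixed DO = (9.05×8.64 + 2.67×3.02)/(9.05+2.67) = 86.26/11.72 = 7.360 mg/L.
Mixed L₀ = (9.05×1.10 + 2.67×169)/(11.72) = 461.2/11.72 = 39.35 mg/L.
Initial deficit D₀ = C_s − DO₀ = 10.8 − 7.360 = 3.440 mg/L.
t_c = (1/0.8040) ln[(1.19/0.386)(1 − 3.440×0.8040/(0.386×39.35))] = 1.244 × ln(2.521) = 1.150 d.
D_c = (0.386/1.19) × 39.35 × e^(−0.386×1.150) = 0.3244 × 39.35 × 0.6415 = 8.188 mg/L.
Minimum DO = 10.8 − 8.188 = 2.612 mg/L.

t_c ≈ 1.15 d; minimum DO ≈ 2.61 mg/L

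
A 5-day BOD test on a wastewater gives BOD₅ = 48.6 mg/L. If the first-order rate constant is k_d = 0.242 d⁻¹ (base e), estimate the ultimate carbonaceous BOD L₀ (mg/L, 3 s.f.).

BOD₅ = L₀(1 − e^(−5k_d)) ⇒ L₀ = BOD₅ / (1 − e^(−5×0.242))
= 48.6 / (1 − 0.2982) = 48.6 / 0.7018 = 69.25 mg/L.

L₀ ≈ 69.3 mg/L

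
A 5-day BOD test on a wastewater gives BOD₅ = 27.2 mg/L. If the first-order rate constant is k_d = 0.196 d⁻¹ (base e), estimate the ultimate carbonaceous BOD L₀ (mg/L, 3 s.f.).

L₀ ≈ 43.5 mg/L

BOD₅ = L₀(1 − e^(−5k_d)) ⇒ L₀ = BOD₅ / (1 − e^(−5×0.196))
= 27.2 / (1 − 0.3753) = 27.2 / 0.6247 = 43.54 mg/L.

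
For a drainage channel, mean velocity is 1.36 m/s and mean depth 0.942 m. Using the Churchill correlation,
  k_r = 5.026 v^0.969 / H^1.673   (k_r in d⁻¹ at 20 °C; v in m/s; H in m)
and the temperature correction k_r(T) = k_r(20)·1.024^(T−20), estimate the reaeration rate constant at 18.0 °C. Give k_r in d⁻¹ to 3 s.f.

k_r(20) = 5.026 × 1.36^0.969 / 0.942^1.673 = 5.026 × 1.347 / 0.9049 = 7.482 d⁻¹.
k_r(18.0) = 7.482 × 1.024^(18.0−20) = 7.482 × 0.9537 = 7.136 d⁻¹.

k_r ≈ 7.14 d⁻¹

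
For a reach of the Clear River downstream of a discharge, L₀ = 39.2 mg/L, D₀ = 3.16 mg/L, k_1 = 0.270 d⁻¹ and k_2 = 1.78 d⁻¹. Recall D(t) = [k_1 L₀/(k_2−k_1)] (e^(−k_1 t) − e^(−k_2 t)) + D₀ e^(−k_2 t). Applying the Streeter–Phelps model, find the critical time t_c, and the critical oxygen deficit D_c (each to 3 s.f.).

t_c = [1/(k_2−k_1)] ln[(k_2/k_1)(1 − D₀(k_2−k_1)/(k_1 L₀))]
= [1/(1.78−0.270)] ln[(1.78/0.270)(1 − 3.16×1.510/(0.270×39.2))]
= (1/1.510) ln[6.593 × 0.5492] = 0.6623 × ln(3.620) = 0.6623 × 1.287 = 0.8521 d.
L(t_c) = L₀ e^(−k_1 t_c) = 39.2 × 0.7945 = 31.14 mg/L, and at the critical point k_2 D_c = k_1 L, so D_c = (0.270/1.78) × 31.14 = 4.724 mg/L.

t_c ≈ 0.852 d; D_c ≈ 4.72 mg/L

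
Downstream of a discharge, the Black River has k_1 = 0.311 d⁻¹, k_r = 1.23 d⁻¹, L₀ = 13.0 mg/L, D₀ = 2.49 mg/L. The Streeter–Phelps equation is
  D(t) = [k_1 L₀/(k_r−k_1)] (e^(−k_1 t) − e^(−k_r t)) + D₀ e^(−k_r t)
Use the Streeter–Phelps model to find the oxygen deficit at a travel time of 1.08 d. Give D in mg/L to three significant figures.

k_1 L₀/(k_r−k_1) = 0.311×13.0/(1.23−0.311) = 4.043/0.9190 = 4.399 mg/L.
e^(−k_1 t) = e^(−0.311×1.080) = 0.7147; e^(−k_r t) = e^(−1.23×1.080) = 0.2649.
D = 4.399 × (0.7147 − 0.2649) + 2.49 × 0.2649 = 1.979 + 0.6596 = 2.638 mg/L.

D ≈ 2.64 mg/L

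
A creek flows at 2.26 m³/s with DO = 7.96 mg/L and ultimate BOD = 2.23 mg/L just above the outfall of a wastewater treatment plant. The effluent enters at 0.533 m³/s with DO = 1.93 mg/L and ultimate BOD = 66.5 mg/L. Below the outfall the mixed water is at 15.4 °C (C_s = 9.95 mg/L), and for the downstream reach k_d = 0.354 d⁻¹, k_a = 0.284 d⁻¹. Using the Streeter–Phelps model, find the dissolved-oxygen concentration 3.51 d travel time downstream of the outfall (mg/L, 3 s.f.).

Mixed DO = (2.26×7.96 + 0.533×1.93)/(2.26+0.533) = 19.02/2.793 = 6.809 mg/L.
Mixed L₀ = (2.26×2.23 + 0.533×66.5)/(2.793) = 40.48/2.793 = 14.49 mg/L.
Initial deficit D₀ = C_s − DO₀ = 9.95 − 6.809 = 3.141 mg/L.
D(3.51) = [0.354×14.49/(0.284−0.354)](e^(−0.354×3.51) − e^(−0.284×3.51)) + 3.141 e^(−0.284×3.51)
= -73.30 × (0.2887 − 0.3690) + 3.141 × 0.3690 = 7.052 mg/L.
DO = 9.95 − 7.052 = 2.898 mg/L.

DO ≈ 2.90 mg/L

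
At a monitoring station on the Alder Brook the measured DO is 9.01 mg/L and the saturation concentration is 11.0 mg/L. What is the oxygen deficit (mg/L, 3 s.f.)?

D = C_s − C = 11.0 − 9.01 = 1.99 mg/L.

D ≈ 1.99 mg/L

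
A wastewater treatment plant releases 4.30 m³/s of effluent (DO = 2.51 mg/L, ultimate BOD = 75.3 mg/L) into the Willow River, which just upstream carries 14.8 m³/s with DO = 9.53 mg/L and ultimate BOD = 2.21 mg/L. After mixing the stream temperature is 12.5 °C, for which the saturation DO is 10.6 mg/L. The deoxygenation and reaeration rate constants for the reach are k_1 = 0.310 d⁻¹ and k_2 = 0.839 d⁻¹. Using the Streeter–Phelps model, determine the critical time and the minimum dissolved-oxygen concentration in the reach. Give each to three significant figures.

Mixed DO = (14.8×9.53 + 4.30×2.51)/(14.8+4.30) = 151.8/19.10 = 7.950 mg/L.
Mixed L₀ = (14.8×2.21 + 4.30×75.3)/(19.10) = 356.5/19.10 = 18.66 mg/L.
Initial deficit D₀ = C_s − DO₀ = 10.6 − 7.950 = 2.650 mg/L.
t_c = (1/0.5290) ln[(0.839/0.310)(1 − 2.650×0.5290/(0.310×18.66))] = 1.890 × ln(2.051) = 1.358 d.
D_c = (0.310/0.839) × 18.66 × e^(−0.310×1.358) = 0.3695 × 18.66 × 0.6565 = 4.527 mg/L.
Minimum DO = 10.6 − 4.527 = 6.073 mg/L.

t_c ≈ 1.36 d; minimum DO ≈ 6.07 mg/L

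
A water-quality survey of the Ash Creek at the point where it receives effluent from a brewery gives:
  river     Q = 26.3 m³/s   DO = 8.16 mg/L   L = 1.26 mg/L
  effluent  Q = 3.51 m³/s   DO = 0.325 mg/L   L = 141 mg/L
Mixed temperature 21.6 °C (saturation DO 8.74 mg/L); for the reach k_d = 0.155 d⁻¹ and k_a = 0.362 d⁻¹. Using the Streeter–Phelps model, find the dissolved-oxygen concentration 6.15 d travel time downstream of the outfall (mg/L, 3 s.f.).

DO ≈ 4.90 mg/L

Mixed DO = (26.3×8.16 + 3.51×0.325)/(26.3+3.51) = 215.7/29.81 = 7.237 mg/L.
Mixed L₀ = (26.3×1.26 + 3.51×141)/(29.81) = 528.0/29.81 = 17.71 mg/L.
Initial deficit D₀ = C_s − DO₀ = 8.74 − 7.237 = 1.503 mg/L.
D(6.15) = [0.155×17.71/(0.362−0.155)](e^(−0.155×6.15) − e^(−0.362×6.15)) + 1.503 e^(−0.362×6.15)
= 13.26 × (0.3855 − 0.1079) + 1.503 × 0.1079 = 3.844 mg/L.
DO = 8.74 − 3.844 = 4.896 mg/L.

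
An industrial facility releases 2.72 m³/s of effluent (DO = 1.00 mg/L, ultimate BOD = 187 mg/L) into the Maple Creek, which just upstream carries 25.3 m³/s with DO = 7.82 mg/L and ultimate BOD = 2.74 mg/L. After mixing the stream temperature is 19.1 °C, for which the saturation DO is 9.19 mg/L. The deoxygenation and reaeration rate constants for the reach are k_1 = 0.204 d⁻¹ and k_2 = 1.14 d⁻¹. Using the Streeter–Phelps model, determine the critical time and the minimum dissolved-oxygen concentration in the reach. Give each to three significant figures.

Mixed DO = (25.3×7.82 + 2.72×1.00)/(25.3+2.72) = 200.6/28.02 = 7.158 mg/L.
Mixed L₀ = (25.3×2.74 + 2.72×187)/(28.02) = 578.0/28.02 = 20.63 mg/L.
Initial deficit D₀ = C_s − DO₀ = 9.19 − 7.158 = 2.032 mg/L.
t_c = (1/0.9360) ln[(1.14/0.204)(1 − 2.032×0.9360/(0.204×20.63))] = 1.068 × ln(3.062) = 1.196 d.
D_c = (0.204/1.14) × 20.63 × e^(−0.204×1.196) = 0.1789 × 20.63 × 0.7835 = 2.892 mg/L.
Minimum DO = 9.19 − 2.892 = 6.298 mg/L.

t_c ≈ 1.20 d; minimum DO ≈ 6.30 mg/L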